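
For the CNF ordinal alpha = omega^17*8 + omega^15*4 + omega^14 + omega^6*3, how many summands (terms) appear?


CNF: omega^17*8 + omega^15*4 + omega^14 + omega^6*3
Count the summands separated by '+':
  term 1: omega^17*8
  term 2: omega^15*4
  term 3: omega^14
  term 4: omega^6*3
Total terms = 4

4


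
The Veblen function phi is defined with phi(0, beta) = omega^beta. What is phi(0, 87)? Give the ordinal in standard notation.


phi(0, 87):
phi(0, beta) = omega^beta by definition.
phi(0, 87) = omega^87

omega^87


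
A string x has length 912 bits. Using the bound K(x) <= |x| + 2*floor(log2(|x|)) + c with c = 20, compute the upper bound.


floor(log2(912)) = 9
2 * 9 = 18
K(x) <= 912 + 18 + 20 = 950

950


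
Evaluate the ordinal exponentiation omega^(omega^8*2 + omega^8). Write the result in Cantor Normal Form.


omega^(omega^8*2 + omega^8):
Both terms of the exponent have the same exponent 8, so they merge: omega^8*2 + omega^8 = omega^8*(2+1) = omega^8*3.
omega raised to a CNF ordinal is a single CNF term: Result = omega^(omega^8*3)

omega^(omega^8*3)


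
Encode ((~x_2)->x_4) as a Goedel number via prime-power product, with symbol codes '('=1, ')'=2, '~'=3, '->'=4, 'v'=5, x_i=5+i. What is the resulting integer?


Formula: ((~x_2)->x_4)
Symbol codes: [1, 1, 3, 7, 2, 4, 9, 2]
Primes: [2, 3, 5, 7, 11, 13, 17, 19]
p_1^1 = 2^1 = 2
p_2^1 = 3^1 = 3
p_3^3 = 5^3 = 125
p_4^7 = 7^7 = 823543
p_5^2 = 11^2 = 121
p_6^4 = 13^4 = 28561
p_7^9 = 17^9 = 118587876497
p_8^2 = 19^2 = 361
Product = 91380560455810428624605033250

91380560455810428624605033250


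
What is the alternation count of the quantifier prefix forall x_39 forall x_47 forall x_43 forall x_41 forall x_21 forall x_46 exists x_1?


Walk the prefix and count type changes:
  position 1: forall -> forall
  position 2: forall -> forall
  position 3: forall -> forall
  position 4: forall -> forall
  position 5: forall -> forall
  position 6: forall -> exists <-- alternation
Total alternations = 1

1


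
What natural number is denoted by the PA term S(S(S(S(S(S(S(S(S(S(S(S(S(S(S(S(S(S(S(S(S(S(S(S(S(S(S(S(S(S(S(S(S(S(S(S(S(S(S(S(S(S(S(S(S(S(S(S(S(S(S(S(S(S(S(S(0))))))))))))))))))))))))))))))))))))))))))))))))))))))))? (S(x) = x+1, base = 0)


Counting successors applied to 0:
56 applications of S to 0 = 56

56


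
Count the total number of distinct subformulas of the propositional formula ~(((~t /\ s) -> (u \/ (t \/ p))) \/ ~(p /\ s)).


Formula: ~(((~t /\ s) -> (u \/ (t \/ p))) \/ ~(p /\ s))
Subformulas found:
  1. u
  2. s
  3. t
  4. p
  5. ~t
  6. (p /\ s)
  7. (t \/ p)
  8. (~t /\ s)
  9. ~(p /\ s)
  10. (u \/ (t \/ p))
  11. ((~t /\ s) -> (u \/ (t \/ p)))
  12. (((~t /\ s) -> (u \/ (t \/ p))) \/ ~(p /\ s))
  13. ~(((~t /\ s) -> (u \/ (t \/ p))) \/ ~(p /\ s))
Total distinct subformulas = 13

13


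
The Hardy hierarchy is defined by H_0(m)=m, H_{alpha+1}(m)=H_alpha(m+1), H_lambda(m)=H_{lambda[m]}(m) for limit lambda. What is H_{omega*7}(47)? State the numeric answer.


H_{omega*7}(47):
For the Hardy hierarchy, H_{omega*k}(n) = 2^k * n.
2^7 = 128.
128 * 47 = 6016

6016


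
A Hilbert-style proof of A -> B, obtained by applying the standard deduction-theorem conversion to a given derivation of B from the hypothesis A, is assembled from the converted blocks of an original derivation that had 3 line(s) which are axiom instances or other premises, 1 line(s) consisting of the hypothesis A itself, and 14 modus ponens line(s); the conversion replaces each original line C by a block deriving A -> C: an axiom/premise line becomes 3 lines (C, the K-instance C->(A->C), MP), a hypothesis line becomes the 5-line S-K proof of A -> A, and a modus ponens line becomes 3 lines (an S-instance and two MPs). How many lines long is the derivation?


Deduction-theorem conversion, block by block:
- 3 axiom/premise lines -> 3 lines each = 9
- 1 hypothesis lines -> 5 lines each (identity proof A->A) = 5
- 14 MP lines -> 3 lines each (S-instance, MP, MP) = 42
Total = 9 + 5 + 42 = 56 lines.

56


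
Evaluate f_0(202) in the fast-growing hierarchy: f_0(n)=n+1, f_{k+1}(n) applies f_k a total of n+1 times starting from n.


f_0(202) = 202 + 1 = 203

203


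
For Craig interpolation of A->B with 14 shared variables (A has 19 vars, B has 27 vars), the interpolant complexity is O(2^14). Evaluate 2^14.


Shared atoms = 14
Craig interpolant size bound = 2^14
= 16384

16384


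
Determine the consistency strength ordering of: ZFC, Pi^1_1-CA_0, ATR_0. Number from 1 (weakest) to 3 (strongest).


Ordering by consistency strength:
1. ATR_0
2. Pi^1_1-CA_0
3. ZFC


ZFC=3, Pi^1_1-CA_0=2, ATR_0=1


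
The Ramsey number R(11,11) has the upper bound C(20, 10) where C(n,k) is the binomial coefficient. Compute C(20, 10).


R(11,11) <= C(11+11-2, 11-1) = C(20, 10)
C(20, 10) = 20! / (10! * 10!)
= 184756

184756


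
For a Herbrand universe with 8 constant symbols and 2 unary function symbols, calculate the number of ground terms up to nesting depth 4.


Herbrand terms by depth:
Depth 0: 8 constants
Depth 1: 16 new terms (running total: 24)
Depth 2: 32 new terms (running total: 56)
Depth 3: 64 new terms (running total: 120)
Depth 4: 128 new terms (running total: 248)
Total distinct ground terms = 248

248


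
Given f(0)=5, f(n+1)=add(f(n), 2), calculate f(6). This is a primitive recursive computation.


f(0) = 5
f(1) = add(f(0), 2) = add(5, 2) = 7
f(2) = add(f(1), 2) = add(7, 2) = 9
f(3) = add(f(2), 2) = add(9, 2) = 11
f(4) = add(f(3), 2) = add(11, 2) = 13
f(5) = add(f(4), 2) = add(13, 2) = 15
f(6) = add(f(5), 2) = add(15, 2) = 17


17


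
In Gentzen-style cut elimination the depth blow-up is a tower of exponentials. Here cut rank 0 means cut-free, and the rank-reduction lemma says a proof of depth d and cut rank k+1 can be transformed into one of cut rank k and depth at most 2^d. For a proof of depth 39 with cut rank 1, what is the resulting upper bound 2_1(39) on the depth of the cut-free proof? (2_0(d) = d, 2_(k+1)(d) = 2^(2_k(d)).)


Each rank reduction sends depth d to at most 2^d; cut rank r needs r reductions.
2_0(39) = 39
2_1(39) = 2^39 = 549755813888
Cut-free depth bound = 549755813888

549755813888


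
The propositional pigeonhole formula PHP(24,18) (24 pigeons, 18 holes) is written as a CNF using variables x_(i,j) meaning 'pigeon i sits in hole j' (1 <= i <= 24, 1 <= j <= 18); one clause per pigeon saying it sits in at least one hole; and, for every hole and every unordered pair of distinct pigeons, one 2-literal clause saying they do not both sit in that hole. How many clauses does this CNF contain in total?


PHP(24,18): 24 pigeons, 18 holes, 24*18 = 432 variables.
- pigeon clauses: one per pigeon -> 24 clauses
- hole clauses: 18 holes * C(24,2) = 18 * 276 -> 4968 clauses
Total clauses = 24 + 4968 = 4992

4992


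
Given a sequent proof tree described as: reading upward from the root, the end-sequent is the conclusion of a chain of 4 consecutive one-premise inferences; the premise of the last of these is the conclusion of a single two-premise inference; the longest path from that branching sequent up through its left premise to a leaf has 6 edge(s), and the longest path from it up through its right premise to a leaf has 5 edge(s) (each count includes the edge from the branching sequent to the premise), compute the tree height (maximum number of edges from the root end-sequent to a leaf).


Longest path through the left premise: 6 edges (measured from the branching sequent)
Longest path through the right premise: 5 edges
Height of the subtree rooted at the branching sequent: max(6, 5) = 6
The branching sequent sits 4 edges above the root (the chain of one-premise inferences), so height = 6 + 4 = 10

10


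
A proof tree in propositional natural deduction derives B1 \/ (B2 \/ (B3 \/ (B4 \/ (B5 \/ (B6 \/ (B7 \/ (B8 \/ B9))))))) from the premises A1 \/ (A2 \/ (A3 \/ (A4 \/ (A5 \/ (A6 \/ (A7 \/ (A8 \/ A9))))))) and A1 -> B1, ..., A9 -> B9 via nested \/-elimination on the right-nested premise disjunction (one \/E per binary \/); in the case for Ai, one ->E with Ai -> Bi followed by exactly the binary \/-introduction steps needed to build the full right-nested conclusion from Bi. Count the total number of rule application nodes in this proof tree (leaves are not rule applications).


Constructive dilemma with 9 branches, all disjunctions right-nested:
- \/E: the premise has 8 binary \/, each eliminated once: 8 nodes.
- ->E: one per case (Ai with Ai -> Bi gives Bi): 9 nodes.
- \/I: in case i < n, Bi needs 1 step to form Bi \/ (B(i+1) \/ ...) and then i-1 steps to prepend B(i-1), ..., B1, i.e. i steps; in case i = n, B9 needs 8 prepend steps.
  \/I total = (1 + 2 + ... + 8) + 8 = 36 + 8 = 44 nodes.
Total = 8 + 9 + 44 = 61

61


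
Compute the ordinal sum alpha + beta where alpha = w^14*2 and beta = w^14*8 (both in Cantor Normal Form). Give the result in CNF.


Ordinal addition w^14*2 + w^14*8:
Both terms have the same exponent 14.
w^e*c + w^e*d = w^e*(c+d).
Result = w^14*(2+8) = w^14*10

w^14*10


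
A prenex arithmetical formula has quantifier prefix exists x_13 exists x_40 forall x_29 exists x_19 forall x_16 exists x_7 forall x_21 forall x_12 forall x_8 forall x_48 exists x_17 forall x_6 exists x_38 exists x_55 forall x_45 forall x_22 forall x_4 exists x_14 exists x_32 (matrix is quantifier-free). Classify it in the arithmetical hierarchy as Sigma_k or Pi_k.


Leading quantifier is exists, so the class is Sigma.
Number of quantifier blocks = alternations + 1 = 10 + 1 = 11.
Classification: Sigma_11

Sigma_11


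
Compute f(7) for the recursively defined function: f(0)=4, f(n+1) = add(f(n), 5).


f(0) = 4
f(1) = add(f(0), 5) = add(4, 5) = 9
f(2) = add(f(1), 5) = add(9, 5) = 14
f(3) = add(f(2), 5) = add(14, 5) = 19
f(4) = add(f(3), 5) = add(19, 5) = 24
f(5) = add(f(4), 5) = add(24, 5) = 29
f(6) = add(f(5), 5) = add(29, 5) = 34
f(7) = add(f(6), 5) = add(34, 5) = 39


39


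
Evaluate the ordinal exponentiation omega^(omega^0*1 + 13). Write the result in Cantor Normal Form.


omega^(omega^0*1 + 13):
omega^0 = 1, so the exponent is 1 + 13 = 14 (finite ordinal addition).
Result = omega^14, already a single CNF term.

omega^14


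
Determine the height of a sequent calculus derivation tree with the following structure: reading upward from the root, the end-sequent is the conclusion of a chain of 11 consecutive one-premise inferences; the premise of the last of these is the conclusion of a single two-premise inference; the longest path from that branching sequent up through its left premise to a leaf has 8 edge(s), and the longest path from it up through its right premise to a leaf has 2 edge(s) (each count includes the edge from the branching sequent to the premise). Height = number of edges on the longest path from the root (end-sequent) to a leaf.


Longest path through the left premise: 8 edges (measured from the branching sequent)
Longest path through the right premise: 2 edges
Height of the subtree rooted at the branching sequent: max(8, 2) = 8
The branching sequent sits 11 edges above the root (the chain of one-premise inferences), so height = 8 + 11 = 19

19


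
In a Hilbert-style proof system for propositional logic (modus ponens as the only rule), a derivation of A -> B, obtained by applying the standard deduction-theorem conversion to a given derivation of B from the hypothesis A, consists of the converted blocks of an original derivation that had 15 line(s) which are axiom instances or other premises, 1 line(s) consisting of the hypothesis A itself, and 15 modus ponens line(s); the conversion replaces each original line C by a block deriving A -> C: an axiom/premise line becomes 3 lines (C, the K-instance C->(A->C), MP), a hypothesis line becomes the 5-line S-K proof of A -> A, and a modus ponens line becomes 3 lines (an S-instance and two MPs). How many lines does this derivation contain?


Deduction-theorem conversion, block by block:
- 15 axiom/premise lines -> 3 lines each = 45
- 1 hypothesis lines -> 5 lines each (identity proof A->A) = 5
- 15 MP lines -> 3 lines each (S-instance, MP, MP) = 45
Total = 45 + 5 + 45 = 95 lines.

95


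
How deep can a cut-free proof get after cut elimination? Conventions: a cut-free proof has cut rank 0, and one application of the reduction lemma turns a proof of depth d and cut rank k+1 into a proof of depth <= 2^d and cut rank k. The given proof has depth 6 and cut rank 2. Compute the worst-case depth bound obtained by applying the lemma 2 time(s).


Each rank reduction sends depth d to at most 2^d; cut rank r needs r reductions.
2_0(6) = 6
2_1(6) = 2^6 = 64
2_2(6) = 2^64 = 18446744073709551616
Cut-free depth bound = 18446744073709551616

18446744073709551616


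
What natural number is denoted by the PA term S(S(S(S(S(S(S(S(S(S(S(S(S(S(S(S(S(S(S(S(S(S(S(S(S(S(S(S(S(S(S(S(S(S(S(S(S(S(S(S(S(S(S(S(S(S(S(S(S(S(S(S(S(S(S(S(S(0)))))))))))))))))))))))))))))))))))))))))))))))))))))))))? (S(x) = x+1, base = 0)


Counting successors applied to 0:
57 applications of S to 0 = 57

57


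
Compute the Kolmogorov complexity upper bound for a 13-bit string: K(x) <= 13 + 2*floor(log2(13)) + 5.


floor(log2(13)) = 3
2 * 3 = 6
K(x) <= 13 + 6 + 5 = 24

24


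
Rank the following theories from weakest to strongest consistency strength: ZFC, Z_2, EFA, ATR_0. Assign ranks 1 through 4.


Ordering by consistency strength:
1. EFA
2. ATR_0
3. Z_2
4. ZFC


ZFC=4, Z_2=3, EFA=1, ATR_0=2


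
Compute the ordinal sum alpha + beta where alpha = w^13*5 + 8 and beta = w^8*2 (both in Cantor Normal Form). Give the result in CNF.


Ordinal addition (w^13*5 + 8) + w^8*2:
alpha's leading term has exponent 13 > beta's exponent 8, so it survives.
alpha's tail term has exponent 0 < beta's exponent 8, so it is absorbed by beta.
In ordinal addition, any term followed by a strictly larger-exponent term is absorbed.
Result = w^13*5 + w^8*2

w^13*5 + w^8*2


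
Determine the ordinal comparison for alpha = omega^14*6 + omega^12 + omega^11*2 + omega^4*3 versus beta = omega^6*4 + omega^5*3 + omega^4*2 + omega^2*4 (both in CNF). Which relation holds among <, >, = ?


Compare term by term from highest exponent:
alpha = omega^14*6 + omega^12 + omega^11*2 + omega^4*3
beta = omega^6*4 + omega^5*3 + omega^4*2 + omega^2*4
Term 1: alpha has omega^14*6, beta has omega^6*4
Term 2: alpha has omega^12*1, beta has omega^5*3
Term 3: alpha has omega^11*2, beta has omega^4*2
Term 4: alpha has omega^4*3, beta has omega^2*4
Result: alpha > beta

alpha > beta


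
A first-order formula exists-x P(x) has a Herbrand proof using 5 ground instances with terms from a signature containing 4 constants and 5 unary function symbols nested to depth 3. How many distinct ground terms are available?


Herbrand terms by depth:
Depth 0: 4 constants
Depth 1: 20 new terms (running total: 24)
Depth 2: 100 new terms (running total: 124)
Depth 3: 500 new terms (running total: 624)
Total distinct ground terms = 624

624


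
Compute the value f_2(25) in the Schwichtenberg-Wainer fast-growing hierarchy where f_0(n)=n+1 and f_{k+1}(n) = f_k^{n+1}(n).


f_2(25) = f_1^26(25)
f_1(m) = 2m + 1.
Iterating: f_1^k(n) = 2^k*(n+1) - 1.
f_2(25) = 2^26*(25+1) - 1 = 67108864*26 - 1 = 1744830463

1744830463


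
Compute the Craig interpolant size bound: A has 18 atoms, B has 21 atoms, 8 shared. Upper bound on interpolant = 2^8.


Shared atoms = 8
Craig interpolant size bound = 2^8
= 256

256


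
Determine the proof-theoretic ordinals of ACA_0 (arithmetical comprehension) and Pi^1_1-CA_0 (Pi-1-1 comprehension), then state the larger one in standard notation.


Proof-theoretic ordinal of ACA_0 (arithmetical comprehension): epsilon_0
Proof-theoretic ordinal of Pi^1_1-CA_0 (Pi-1-1 comprehension): psi_0(Omega_omega)
Comparing: epsilon_0 < psi_0(Omega_omega).
The larger ordinal is psi_0(Omega_omega) (from Pi^1_1-CA_0 (Pi-1-1 comprehension)).

psi_0(Omega_omega)


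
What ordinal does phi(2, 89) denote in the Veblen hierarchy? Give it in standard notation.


phi(2, 89):
phi(2, beta) = zeta_beta (the beta-th zeta number, fixed point of epsilon).
phi(2, 89) = zeta_89

zeta_89


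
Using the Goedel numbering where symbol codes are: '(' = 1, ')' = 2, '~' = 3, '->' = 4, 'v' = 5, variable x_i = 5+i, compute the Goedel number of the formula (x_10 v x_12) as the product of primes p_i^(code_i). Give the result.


Formula: (x_10 v x_12)
Symbol codes: [1, 15, 5, 17, 2]
Primes: [2, 3, 5, 7, 11]
p_1^1 = 2^1 = 2
p_2^15 = 3^15 = 14348907
p_3^5 = 5^5 = 3125
p_4^17 = 7^17 = 232630513987207
p_5^2 = 11^2 = 121
Product = 2524357667989503277266431250

2524357667989503277266431250


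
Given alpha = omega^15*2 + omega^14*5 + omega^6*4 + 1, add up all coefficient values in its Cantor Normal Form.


CNF: omega^15*2 + omega^14*5 + omega^6*4 + 1
Coefficients: 2 + 5 + 4 + 1 = 12

12


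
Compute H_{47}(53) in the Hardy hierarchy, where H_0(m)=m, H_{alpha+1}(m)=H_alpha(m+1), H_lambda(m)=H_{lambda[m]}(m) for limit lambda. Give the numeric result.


H_47(53):
For finite ordinals k, H_k(n) = n + k (each successor step adds 1).
H_47(53) = 53 + 47 = 100

100


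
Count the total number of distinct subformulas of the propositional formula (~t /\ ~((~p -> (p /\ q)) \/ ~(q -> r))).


Formula: (~t /\ ~((~p -> (p /\ q)) \/ ~(q -> r)))
Subformulas found:
  1. q
  2. r
  3. t
  4. p
  5. ~t
  6. ~p
  7. (p /\ q)
  8. (q -> r)
  9. ~(q -> r)
  10. (~p -> (p /\ q))
  11. ((~p -> (p /\ q)) \/ ~(q -> r))
  12. ~((~p -> (p /\ q)) \/ ~(q -> r))
  13. (~t /\ ~((~p -> (p /\ q)) \/ ~(q -> r)))
Total distinct subformulas = 13

13


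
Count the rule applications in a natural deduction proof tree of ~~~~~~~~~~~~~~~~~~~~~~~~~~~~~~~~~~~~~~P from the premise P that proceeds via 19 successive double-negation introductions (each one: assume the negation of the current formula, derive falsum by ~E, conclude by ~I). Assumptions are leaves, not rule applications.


Each double-negation introduction (from C infer ~~C) uses 2 inference nodes: one ~E (C and ~C give falsum) and one ~I (discharge ~C).
19 double negations = 19 * 2 = 38 inference nodes.

38


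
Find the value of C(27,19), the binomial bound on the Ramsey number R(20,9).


R(20,9) <= C(20+9-2, 20-1) = C(27, 19)
C(27, 19) = 27! / (19! * 8!)
= 2220075

2220075


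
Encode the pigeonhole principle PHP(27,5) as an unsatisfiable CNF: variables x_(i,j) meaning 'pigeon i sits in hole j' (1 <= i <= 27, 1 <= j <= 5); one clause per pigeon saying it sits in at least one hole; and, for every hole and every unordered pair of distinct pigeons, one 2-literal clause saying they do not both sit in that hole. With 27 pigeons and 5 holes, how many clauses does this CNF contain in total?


PHP(27,5): 27 pigeons, 5 holes, 27*5 = 135 variables.
- pigeon clauses: one per pigeon -> 27 clauses
- hole clauses: 5 holes * C(27,2) = 5 * 351 -> 1755 clauses
Total clauses = 27 + 1755 = 1782

1782


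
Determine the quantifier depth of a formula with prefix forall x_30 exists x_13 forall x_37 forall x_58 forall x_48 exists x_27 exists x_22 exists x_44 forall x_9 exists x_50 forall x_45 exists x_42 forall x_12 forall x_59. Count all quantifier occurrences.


Quantifier prefix has 14 quantifier symbols.
Quantifier depth = 14

14


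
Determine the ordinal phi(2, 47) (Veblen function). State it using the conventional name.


phi(2, 47):
phi(2, beta) = zeta_beta (the beta-th zeta number, fixed point of epsilon).
phi(2, 47) = zeta_47

zeta_47


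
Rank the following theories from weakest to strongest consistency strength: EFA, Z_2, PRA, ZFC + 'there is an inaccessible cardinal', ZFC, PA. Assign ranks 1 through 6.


Ordering by consistency strength:
1. EFA
2. PRA
3. PA
4. Z_2
5. ZFC
6. ZFC + 'there is an inaccessible cardinal'


EFA=1, Z_2=4, PRA=2, ZFC + 'there is an inaccessible cardinal'=6, ZFC=5, PA=3


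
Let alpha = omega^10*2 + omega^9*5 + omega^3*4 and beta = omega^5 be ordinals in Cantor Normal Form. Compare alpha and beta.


Compare term by term from highest exponent:
alpha = omega^10*2 + omega^9*5 + omega^3*4
beta = omega^5
Term 1: alpha has omega^10*2, beta has omega^5*1
Term 2: alpha has omega^9*5, beta has omega^0*0
Term 3: alpha has omega^3*4, beta has omega^0*0
Result: alpha > beta

alpha > beta


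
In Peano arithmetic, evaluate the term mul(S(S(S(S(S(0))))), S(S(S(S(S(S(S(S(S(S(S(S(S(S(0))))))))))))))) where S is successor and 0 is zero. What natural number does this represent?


mul(S^5(0), S^14(0)):
S^5(0) = 5
S^14(0) = 14
5 * 14 = 70

70


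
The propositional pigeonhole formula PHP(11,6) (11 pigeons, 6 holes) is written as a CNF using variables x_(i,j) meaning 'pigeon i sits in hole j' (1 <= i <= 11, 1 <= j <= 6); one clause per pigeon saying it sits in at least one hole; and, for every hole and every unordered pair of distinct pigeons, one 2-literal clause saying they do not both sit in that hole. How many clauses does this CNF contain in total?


PHP(11,6): 11 pigeons, 6 holes, 11*6 = 66 variables.
- pigeon clauses: one per pigeon -> 11 clauses
- hole clauses: 6 holes * C(11,2) = 6 * 55 -> 330 clauses
Total clauses = 11 + 330 = 341

341


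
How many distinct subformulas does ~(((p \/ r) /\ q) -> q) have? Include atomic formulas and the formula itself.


Formula: ~(((p \/ r) /\ q) -> q)
Subformulas found:
  1. q
  2. r
  3. p
  4. (p \/ r)
  5. ((p \/ r) /\ q)
  6. (((p \/ r) /\ q) -> q)
  7. ~(((p \/ r) /\ q) -> q)
Total distinct subformulas = 7

7


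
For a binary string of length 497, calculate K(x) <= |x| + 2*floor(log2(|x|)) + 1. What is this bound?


floor(log2(497)) = 8
2 * 8 = 16
K(x) <= 497 + 16 + 1 = 514

514


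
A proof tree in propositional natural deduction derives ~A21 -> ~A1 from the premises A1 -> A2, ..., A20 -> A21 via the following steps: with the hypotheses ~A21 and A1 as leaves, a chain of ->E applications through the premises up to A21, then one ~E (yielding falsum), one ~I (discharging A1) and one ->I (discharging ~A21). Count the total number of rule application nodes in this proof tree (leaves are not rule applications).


From hypothesis A1, 20 ->E steps along the 20 premises yield A21.
~E with hypothesis ~A21 gives falsum (1 node); ~I discharging A1 gives ~A1 (1 node); ->I discharging ~A21 gives the goal (1 node).
Total = 20 + 3 = 23 inference nodes.

23


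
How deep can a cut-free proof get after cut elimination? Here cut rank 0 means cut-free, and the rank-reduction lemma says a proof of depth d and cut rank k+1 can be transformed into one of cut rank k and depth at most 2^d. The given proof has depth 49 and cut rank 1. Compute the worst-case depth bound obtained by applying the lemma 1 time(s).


Each rank reduction sends depth d to at most 2^d; cut rank r needs r reductions.
2_0(49) = 49
2_1(49) = 2^49 = 562949953421312
Cut-free depth bound = 562949953421312

562949953421312


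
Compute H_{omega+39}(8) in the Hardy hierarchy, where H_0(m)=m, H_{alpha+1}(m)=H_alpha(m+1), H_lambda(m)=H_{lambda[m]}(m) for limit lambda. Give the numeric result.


H_{omega+39}(8):
Unwind the 39 successor steps: H_{omega+39}(8) = H_omega(8+39) = H_omega(47).
H_omega(m) = H_m(m) = m + m = 2m.
Result = 2 * 47 = 94

94


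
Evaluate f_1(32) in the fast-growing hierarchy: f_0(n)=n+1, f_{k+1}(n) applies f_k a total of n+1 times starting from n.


f_1(32) = f_0^33(32)
f_0 adds 1 each time, applied 33 times.
f_1(32) = 32 + 33 = 65

65


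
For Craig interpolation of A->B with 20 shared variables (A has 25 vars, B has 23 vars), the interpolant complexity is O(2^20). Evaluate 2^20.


Shared atoms = 20
Craig interpolant size bound = 2^20
= 1048576

1048576


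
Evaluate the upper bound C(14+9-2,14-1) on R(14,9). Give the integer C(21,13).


R(14,9) <= C(14+9-2, 14-1) = C(21, 13)
C(21, 13) = 21! / (13! * 8!)
= 203490

203490


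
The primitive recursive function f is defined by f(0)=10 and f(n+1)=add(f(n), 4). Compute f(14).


f(0) = 10
f(1) = add(f(0), 4) = add(10, 4) = 14
f(2) = add(f(1), 4) = add(14, 4) = 18
f(3) = add(f(2), 4) = add(18, 4) = 22
f(4) = add(f(3), 4) = add(22, 4) = 26
f(5) = add(f(4), 4) = add(26, 4) = 30
f(6) = add(f(5), 4) = add(30, 4) = 34
f(7) = add(f(6), 4) = add(34, 4) = 38
f(8) = add(f(7), 4) = add(38, 4) = 42
f(9) = add(f(8), 4) = add(42, 4) = 46
f(10) = add(f(9), 4) = add(46, 4) = 50
f(11) = add(f(10), 4) = add(50, 4) = 54
f(12) = add(f(11), 4) = add(54, 4) = 58
f(13) = add(f(12), 4) = add(58, 4) = 62
f(14) = add(f(13), 4) = add(62, 4) = 66


66


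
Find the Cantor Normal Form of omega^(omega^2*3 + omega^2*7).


omega^(omega^2*3 + omega^2*7):
Both terms of the exponent have the same exponent 2, so they merge: omega^2*3 + omega^2*7 = omega^2*(3+7) = omega^2*10.
omega raised to a CNF ordinal is a single CNF term: Result = omega^(omega^2*10)

omega^(omega^2*10)


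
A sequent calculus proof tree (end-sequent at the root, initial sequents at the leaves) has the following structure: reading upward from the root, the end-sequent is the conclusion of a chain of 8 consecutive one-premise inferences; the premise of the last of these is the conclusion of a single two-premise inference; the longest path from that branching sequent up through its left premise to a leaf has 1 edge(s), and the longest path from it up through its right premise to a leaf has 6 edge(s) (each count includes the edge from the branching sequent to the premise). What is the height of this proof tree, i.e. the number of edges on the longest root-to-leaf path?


Longest path through the left premise: 1 edges (measured from the branching sequent)
Longest path through the right premise: 6 edges
Height of the subtree rooted at the branching sequent: max(1, 6) = 6
The branching sequent sits 8 edges above the root (the chain of one-premise inferences), so height = 6 + 8 = 14

14


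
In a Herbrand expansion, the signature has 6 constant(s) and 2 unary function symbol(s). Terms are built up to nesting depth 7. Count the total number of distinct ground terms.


Herbrand terms by depth:
Depth 0: 6 constants
Depth 1: 12 new terms (running total: 18)
Depth 2: 24 new terms (running total: 42)
Depth 3: 48 new terms (running total: 90)
Depth 4: 96 new terms (running total: 186)
Depth 5: 192 new terms (running total: 378)
Depth 6: 384 new terms (running total: 762)
Depth 7: 768 new terms (running total: 1530)
Total distinct ground terms = 1530

1530


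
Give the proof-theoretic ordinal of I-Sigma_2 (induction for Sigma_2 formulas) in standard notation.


The proof-theoretic ordinal of I-Sigma_2 (induction for Sigma_2 formulas) is a standard result in ordinal analysis.
This ordinal is the supremum of order types of primitive recursive well-orderings
that the theory can prove to be well-ordered.
For I-Sigma_2 (induction for Sigma_2 formulas), the proof-theoretic ordinal is omega^(omega^omega).

omega^(omega^omega)


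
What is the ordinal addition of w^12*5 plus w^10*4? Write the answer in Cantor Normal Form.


Ordinal addition w^12*5 + w^10*4:
Leading exponent of alpha (12) > leading exponent of beta (10).
Since alpha's term has higher exponent than beta's leading term,
the sum is simply alpha followed by beta.
Result = w^12*5 + w^10*4

w^12*5 + w^10*4


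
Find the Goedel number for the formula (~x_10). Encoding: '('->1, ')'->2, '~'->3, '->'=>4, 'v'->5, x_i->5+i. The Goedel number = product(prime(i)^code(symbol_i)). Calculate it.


Formula: (~x_10)
Symbol codes: [1, 3, 15, 2]
Primes: [2, 3, 5, 7]
p_1^1 = 2^1 = 2
p_2^3 = 3^3 = 27
p_3^15 = 5^15 = 30517578125
p_4^2 = 7^2 = 49
Product = 80749511718750

80749511718750


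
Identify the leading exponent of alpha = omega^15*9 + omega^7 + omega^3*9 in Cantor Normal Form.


CNF: omega^15*9 + omega^7 + omega^3*9
The leading term is omega^15*9, which has exponent 15.

15


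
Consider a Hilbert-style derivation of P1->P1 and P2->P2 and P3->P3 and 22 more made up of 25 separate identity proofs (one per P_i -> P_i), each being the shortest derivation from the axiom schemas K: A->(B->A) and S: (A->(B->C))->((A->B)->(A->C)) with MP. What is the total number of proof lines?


The shortest proof of A->A from K and S in the Hilbert calculus has exactly 5 lines:
(1) K instance A->((A->A)->A), (2) S instance, (3) MP on 1,2, (4) K instance A->(A->A), (5) MP on 3,4.
For 25 independent identities: 25 * 5 = 125 lines total.

125


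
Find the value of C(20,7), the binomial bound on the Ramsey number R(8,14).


R(8,14) <= C(8+14-2, 8-1) = C(20, 7)
C(20, 7) = 20! / (7! * 13!)
= 77520

77520


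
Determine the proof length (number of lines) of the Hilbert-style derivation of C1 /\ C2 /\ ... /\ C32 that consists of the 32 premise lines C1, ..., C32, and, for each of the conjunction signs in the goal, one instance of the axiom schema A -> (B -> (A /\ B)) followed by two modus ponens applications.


Conjoining 32 premises:
- 32 premise lines
- the goal has 31 conjunction signs; each costs 1 axiom instance + 2 MP = 3 lines: 3 * 31 = 93
Total = 32 + 93 = 125 lines.

125


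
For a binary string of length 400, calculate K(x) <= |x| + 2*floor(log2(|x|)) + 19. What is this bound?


floor(log2(400)) = 8
2 * 8 = 16
K(x) <= 400 + 16 + 19 = 435

435


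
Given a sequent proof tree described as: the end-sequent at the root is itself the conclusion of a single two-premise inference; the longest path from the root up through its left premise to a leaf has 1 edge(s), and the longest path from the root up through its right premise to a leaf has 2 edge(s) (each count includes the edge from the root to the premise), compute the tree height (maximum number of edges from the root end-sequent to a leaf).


Longest path through the left premise: 1 edges (measured from the branching sequent)
Longest path through the right premise: 2 edges
Height of the subtree rooted at the branching sequent: max(1, 2) = 2
The branching sequent is the root itself.
Total height = 2

2


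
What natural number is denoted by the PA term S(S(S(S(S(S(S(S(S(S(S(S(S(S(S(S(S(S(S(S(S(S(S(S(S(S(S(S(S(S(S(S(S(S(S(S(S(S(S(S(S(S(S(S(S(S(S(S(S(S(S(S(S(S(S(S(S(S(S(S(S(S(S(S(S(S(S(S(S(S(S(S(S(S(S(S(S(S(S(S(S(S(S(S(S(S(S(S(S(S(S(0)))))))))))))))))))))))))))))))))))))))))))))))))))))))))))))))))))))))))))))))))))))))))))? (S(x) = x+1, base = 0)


Counting successors applied to 0:
91 applications of S to 0 = 91

91


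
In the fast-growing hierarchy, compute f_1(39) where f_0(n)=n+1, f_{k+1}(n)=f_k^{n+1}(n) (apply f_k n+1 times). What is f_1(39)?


f_1(39) = f_0^40(39)
f_0 adds 1 each time, applied 40 times.
f_1(39) = 39 + 40 = 79

79


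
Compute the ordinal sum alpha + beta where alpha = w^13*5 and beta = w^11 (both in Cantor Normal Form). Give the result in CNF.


Ordinal addition w^13*5 + w^11:
Leading exponent of alpha (13) > leading exponent of beta (11).
Since alpha's term has higher exponent than beta's leading term,
the sum is simply alpha followed by beta.
Result = w^13*5 + w^11

w^13*5 + w^11


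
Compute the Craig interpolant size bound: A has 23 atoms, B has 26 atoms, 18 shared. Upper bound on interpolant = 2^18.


Shared atoms = 18
Craig interpolant size bound = 2^18
= 262144

262144


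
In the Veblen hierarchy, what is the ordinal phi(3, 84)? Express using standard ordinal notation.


phi(3, 84):
phi(3, beta) = eta_beta (the beta-th eta number, fixed point of zeta).
phi(3, 84) = eta_84

eta_84


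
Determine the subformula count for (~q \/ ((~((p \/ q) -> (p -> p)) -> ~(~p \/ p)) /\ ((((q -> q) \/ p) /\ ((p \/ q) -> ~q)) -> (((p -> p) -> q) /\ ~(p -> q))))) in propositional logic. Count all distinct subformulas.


Formula: (~q \/ ((~((p \/ q) -> (p -> p)) -> ~(~p \/ p)) /\ ((((q -> q) \/ p) /\ ((p \/ q) -> ~q)) -> (((p -> p) -> q) /\ ~(p -> q)))))
Subformulas found:
  1. q
  2. p
  3. ~p
  4. ~q
  5. (p -> p)
  6. (q -> q)
  7. (p \/ q)
  8. (p -> q)
  9. (~p \/ p)
  10. ~(p -> q)
  11. ~(~p \/ p)
  12. ((q -> q) \/ p)
  13. ((p -> p) -> q)
  14. ((p \/ q) -> ~q)
  15. ((p \/ q) -> (p -> p))
  16. ~((p \/ q) -> (p -> p))
  17. (((p -> p) -> q) /\ ~(p -> q))
  18. (((q -> q) \/ p) /\ ((p \/ q) -> ~q))
  19. (~((p \/ q) -> (p -> p)) -> ~(~p \/ p))
  20. ((((q -> q) \/ p) /\ ((p \/ q) -> ~q)) -> (((p -> p) -> q) /\ ~(p -> q)))
  21. ((~((p \/ q) -> (p -> p)) -> ~(~p \/ p)) /\ ((((q -> q) \/ p) /\ ((p \/ q) -> ~q)) -> (((p -> p) -> q) /\ ~(p -> q))))
  22. (~q \/ ((~((p \/ q) -> (p -> p)) -> ~(~p \/ p)) /\ ((((q -> q) \/ p) /\ ((p \/ q) -> ~q)) -> (((p -> p) -> q) /\ ~(p -> q)))))
Total distinct subformulas = 22

22


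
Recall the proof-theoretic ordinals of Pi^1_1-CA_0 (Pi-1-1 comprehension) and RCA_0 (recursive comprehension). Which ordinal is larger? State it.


Proof-theoretic ordinal of Pi^1_1-CA_0 (Pi-1-1 comprehension): psi_0(Omega_omega)
Proof-theoretic ordinal of RCA_0 (recursive comprehension): omega^omega
Comparing: omega^omega < psi_0(Omega_omega).
The larger ordinal is psi_0(Omega_omega) (from Pi^1_1-CA_0 (Pi-1-1 comprehension)).

psi_0(Omega_omega)


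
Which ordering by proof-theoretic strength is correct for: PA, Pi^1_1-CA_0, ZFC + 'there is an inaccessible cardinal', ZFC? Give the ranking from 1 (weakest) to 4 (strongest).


Ordering by consistency strength:
1. PA
2. Pi^1_1-CA_0
3. ZFC
4. ZFC + 'there is an inaccessible cardinal'


PA=1, Pi^1_1-CA_0=2, ZFC + 'there is an inaccessible cardinal'=4, ZFC=3


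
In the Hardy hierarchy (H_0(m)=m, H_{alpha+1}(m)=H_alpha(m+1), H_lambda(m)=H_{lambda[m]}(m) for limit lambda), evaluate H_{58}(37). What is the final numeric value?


H_58(37):
For finite ordinals k, H_k(n) = n + k (each successor step adds 1).
H_58(37) = 37 + 58 = 95

95


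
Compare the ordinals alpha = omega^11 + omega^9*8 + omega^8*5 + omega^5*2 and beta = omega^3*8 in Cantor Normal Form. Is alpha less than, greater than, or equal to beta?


Compare term by term from highest exponent:
alpha = omega^11 + omega^9*8 + omega^8*5 + omega^5*2
beta = omega^3*8
Term 1: alpha has omega^11*1, beta has omega^3*8
Term 2: alpha has omega^9*8, beta has omega^0*0
Term 3: alpha has omega^8*5, beta has omega^0*0
Term 4: alpha has omega^5*2, beta has omega^0*0
Result: alpha > beta

alpha > beta


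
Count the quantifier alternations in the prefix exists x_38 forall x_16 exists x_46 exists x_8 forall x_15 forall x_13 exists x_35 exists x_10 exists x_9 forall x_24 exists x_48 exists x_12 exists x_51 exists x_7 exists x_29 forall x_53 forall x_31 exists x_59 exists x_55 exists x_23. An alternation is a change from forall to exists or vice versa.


Walk the prefix and count type changes:
  position 1: exists -> forall <-- alternation
  position 2: forall -> exists <-- alternation
  position 3: exists -> exists
  position 4: exists -> forall <-- alternation
  position 5: forall -> forall
  position 6: forall -> exists <-- alternation
  position 7: exists -> exists
  position 8: exists -> exists
  position 9: exists -> forall <-- alternation
  position 10: forall -> exists <-- alternation
  position 11: exists -> exists
  position 12: exists -> exists
  position 13: exists -> exists
  position 14: exists -> exists
  position 15: exists -> forall <-- alternation
  position 16: forall -> forall
  position 17: forall -> exists <-- alternation
  position 18: exists -> exists
  position 19: exists -> exists
Total alternations = 8

8


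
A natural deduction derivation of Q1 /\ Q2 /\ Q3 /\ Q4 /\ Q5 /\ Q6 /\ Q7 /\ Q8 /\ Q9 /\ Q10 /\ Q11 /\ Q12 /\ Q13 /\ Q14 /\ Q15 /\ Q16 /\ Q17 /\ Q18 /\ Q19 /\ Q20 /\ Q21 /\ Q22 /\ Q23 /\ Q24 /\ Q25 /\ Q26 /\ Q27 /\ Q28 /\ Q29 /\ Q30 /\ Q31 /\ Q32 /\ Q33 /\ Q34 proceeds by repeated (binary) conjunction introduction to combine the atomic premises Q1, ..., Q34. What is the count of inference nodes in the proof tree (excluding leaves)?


The target conjunction has 34 conjuncts, i.e. 33 binary /\ connectives.
Each conjunction-intro joins two pieces, so 34 atoms require 34-1 = 33 applications.
Total inference nodes = 33

33


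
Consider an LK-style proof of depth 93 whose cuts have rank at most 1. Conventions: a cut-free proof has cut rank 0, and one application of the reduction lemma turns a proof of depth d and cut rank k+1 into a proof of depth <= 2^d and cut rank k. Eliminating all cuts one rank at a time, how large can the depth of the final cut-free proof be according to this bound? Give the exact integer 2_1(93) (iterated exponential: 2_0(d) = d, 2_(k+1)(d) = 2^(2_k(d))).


Each rank reduction sends depth d to at most 2^d; cut rank r needs r reductions.
2_0(93) = 93
2_1(93) = 2^93 = 9903520314283042199192993792
Cut-free depth bound = 9903520314283042199192993792

9903520314283042199192993792


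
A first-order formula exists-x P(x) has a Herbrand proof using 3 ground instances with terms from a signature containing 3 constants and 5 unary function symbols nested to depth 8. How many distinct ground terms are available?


Herbrand terms by depth:
Depth 0: 3 constants
Depth 1: 15 new terms (running total: 18)
Depth 2: 75 new terms (running total: 93)
Depth 3: 375 new terms (running total: 468)
Depth 4: 1875 new terms (running total: 2343)
Depth 5: 9375 new terms (running total: 11718)
Depth 6: 46875 new terms (running total: 58593)
Depth 7: 234375 new terms (running total: 292968)
Depth 8: 1171875 new terms (running total: 1464843)
Total distinct ground terms = 1464843

1464843


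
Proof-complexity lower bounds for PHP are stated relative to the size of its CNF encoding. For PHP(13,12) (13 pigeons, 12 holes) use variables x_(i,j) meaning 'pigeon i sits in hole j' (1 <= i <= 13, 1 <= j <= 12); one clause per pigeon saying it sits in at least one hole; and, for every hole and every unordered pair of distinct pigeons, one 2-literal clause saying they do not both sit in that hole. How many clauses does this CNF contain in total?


PHP(13,12): 13 pigeons, 12 holes, 13*12 = 156 variables.
- pigeon clauses: one per pigeon -> 13 clauses
- hole clauses: 12 holes * C(13,2) = 12 * 78 -> 936 clauses
Total clauses = 13 + 936 = 949

949


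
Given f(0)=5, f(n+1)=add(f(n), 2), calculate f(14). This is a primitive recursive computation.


f(0) = 5
f(1) = add(f(0), 2) = add(5, 2) = 7
f(2) = add(f(1), 2) = add(7, 2) = 9
f(3) = add(f(2), 2) = add(9, 2) = 11
f(4) = add(f(3), 2) = add(11, 2) = 13
f(5) = add(f(4), 2) = add(13, 2) = 15
f(6) = add(f(5), 2) = add(15, 2) = 17
f(7) = add(f(6), 2) = add(17, 2) = 19
f(8) = add(f(7), 2) = add(19, 2) = 21
f(9) = add(f(8), 2) = add(21, 2) = 23
f(10) = add(f(9), 2) = add(23, 2) = 25
f(11) = add(f(10), 2) = add(25, 2) = 27
f(12) = add(f(11), 2) = add(27, 2) = 29
f(13) = add(f(12), 2) = add(29, 2) = 31
f(14) = add(f(13), 2) = add(31, 2) = 33


33


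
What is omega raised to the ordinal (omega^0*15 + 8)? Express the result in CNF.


omega^(omega^0*15 + 8):
omega^0 = 1, so the exponent is 15 + 8 = 23 (finite ordinal addition).
Result = omega^23, already a single CNF term.

omega^23


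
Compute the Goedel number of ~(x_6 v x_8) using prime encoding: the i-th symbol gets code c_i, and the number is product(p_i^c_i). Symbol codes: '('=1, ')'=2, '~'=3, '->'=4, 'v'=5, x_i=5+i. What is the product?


Formula: ~(x_6 v x_8)
Symbol codes: [3, 1, 11, 5, 13, 2]
Primes: [2, 3, 5, 7, 11, 13]
p_1^3 = 2^3 = 8
p_2^1 = 3^1 = 3
p_3^11 = 5^11 = 48828125
p_4^5 = 7^5 = 16807
p_5^13 = 11^13 = 34522712143931
p_6^2 = 13^2 = 169
Product = 114911396118181834655859375000

114911396118181834655859375000


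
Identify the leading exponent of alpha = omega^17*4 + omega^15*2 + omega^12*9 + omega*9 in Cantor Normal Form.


CNF: omega^17*4 + omega^15*2 + omega^12*9 + omega*9
The leading term is omega^17*4, which has exponent 17.

17


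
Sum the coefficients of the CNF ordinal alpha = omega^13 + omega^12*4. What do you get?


CNF: omega^13 + omega^12*4
Coefficients: 1 + 4 = 5

5


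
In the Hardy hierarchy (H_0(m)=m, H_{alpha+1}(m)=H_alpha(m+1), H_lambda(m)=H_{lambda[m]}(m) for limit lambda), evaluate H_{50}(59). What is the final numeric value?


H_50(59):
For finite ordinals k, H_k(n) = n + k (each successor step adds 1).
H_50(59) = 59 + 50 = 109

109


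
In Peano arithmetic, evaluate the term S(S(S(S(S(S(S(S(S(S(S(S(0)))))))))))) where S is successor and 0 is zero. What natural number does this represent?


Counting successors applied to 0:
12 applications of S to 0 = 12

12
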